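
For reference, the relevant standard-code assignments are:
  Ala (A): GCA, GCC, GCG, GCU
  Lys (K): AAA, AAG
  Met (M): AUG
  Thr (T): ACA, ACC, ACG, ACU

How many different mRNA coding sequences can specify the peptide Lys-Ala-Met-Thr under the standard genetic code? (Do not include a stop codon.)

Lys: 2 codons.
Ala: 4 codons.
Met: 1 codon.
Thr: 4 codons.
2 × 4 × 1 × 4 = 32.

32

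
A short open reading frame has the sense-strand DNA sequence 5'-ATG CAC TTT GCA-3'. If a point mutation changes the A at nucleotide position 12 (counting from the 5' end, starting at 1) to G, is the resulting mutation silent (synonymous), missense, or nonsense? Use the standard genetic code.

Position 12 falls in codon 4: GCA → Ala.
After the substitution the codon is GCG → Ala.
Both encode Ala, so the change is synonymous.

silent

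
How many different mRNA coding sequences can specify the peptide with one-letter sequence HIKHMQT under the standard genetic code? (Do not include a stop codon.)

His: 2 codons.
Ile: 3 codons.
Lys: 2 codons.
His: 2 codons.
Met: 1 codon.
Gln: 2 codons.
Thr: 4 codons.
2 × 3 × 2 × 2 × 1 × 2 × 4 = 192.

192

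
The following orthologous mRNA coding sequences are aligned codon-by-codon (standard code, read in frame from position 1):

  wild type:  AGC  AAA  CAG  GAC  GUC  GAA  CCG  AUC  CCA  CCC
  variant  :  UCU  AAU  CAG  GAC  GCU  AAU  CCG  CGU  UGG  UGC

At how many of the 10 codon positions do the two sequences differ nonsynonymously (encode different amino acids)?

Codon 1: AGC Ser / UCU Ser — synonymous.
Codon 2: AAA Lys / AAU Asn — nonsynonymous.
Codon 3: CAG Gln / CAG Gln — identical.
Codon 4: GAC Asp / GAC Asp — identical.
Codon 5: GUC Val / GCU Ala — nonsynonymous.
Codon 6: GAA Glu / AAU Asn — nonsynonymous.
Codon 7: CCG Pro / CCG Pro — identical.
Codon 8: AUC Ile / CGU Arg — nonsynonymous.
Codon 9: CCA Pro / UGG Trp — nonsynonymous.
Codon 10: CCC Pro / UGC Cys — nonsynonymous.
Nonsynonymous differences: 6.

6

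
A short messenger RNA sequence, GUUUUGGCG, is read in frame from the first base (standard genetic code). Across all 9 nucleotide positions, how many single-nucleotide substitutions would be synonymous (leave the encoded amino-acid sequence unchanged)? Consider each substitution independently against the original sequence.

8

Codon 1 (GUU, Val): 3 synonymous substitutions.
Codon 2 (UUG, Leu): 2 synonymous substitutions.
Codon 3 (GCG, Ala): 3 synonymous substitutions.
Total: 3 + 2 + 3 = 8.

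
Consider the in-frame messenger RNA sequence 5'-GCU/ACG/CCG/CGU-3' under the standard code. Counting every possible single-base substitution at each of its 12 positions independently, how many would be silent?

Codon 1 (GCU, Ala): 3 synonymous substitutions.
Codon 2 (ACG, Thr): 3 synonymous substitutions.
Codon 3 (CCG, Pro): 3 synonymous substitutions.
Codon 4 (CGU, Arg): 3 synonymous substitutions.
Total: 3 + 3 + 3 + 3 = 12.

12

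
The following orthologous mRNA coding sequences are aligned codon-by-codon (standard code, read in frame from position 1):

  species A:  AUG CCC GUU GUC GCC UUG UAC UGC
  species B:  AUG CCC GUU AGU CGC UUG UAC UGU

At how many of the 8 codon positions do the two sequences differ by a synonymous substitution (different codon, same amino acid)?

Codon 1: AUG Met / AUG Met — identical.
Codon 2: CCC Pro / CCC Pro — identical.
Codon 3: GUU Val / GUU Val — identical.
Codon 4: GUC Val / AGU Ser — nonsynonymous.
Codon 5: GCC Ala / CGC Arg — nonsynonymous.
Codon 6: UUG Leu / UUG Leu — identical.
Codon 7: UAC Tyr / UAC Tyr — identical.
Codon 8: UGC Cys / UGU Cys — synonymous.
Synonymous differences: 1.

1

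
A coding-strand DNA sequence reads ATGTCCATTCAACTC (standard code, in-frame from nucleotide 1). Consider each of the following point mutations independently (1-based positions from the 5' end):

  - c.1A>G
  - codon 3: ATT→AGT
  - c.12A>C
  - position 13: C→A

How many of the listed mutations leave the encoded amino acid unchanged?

0

Codon 1: ATG (Met) → GTG (Val) — missense.
Codon 3: ATT (Ile) → AGT (Ser) — missense.
Codon 4: CAA (Gln) → CAC (His) — missense.
Codon 5: CTC (Leu) → ATC (Ile) — missense.
Synonymous: 0 of 4.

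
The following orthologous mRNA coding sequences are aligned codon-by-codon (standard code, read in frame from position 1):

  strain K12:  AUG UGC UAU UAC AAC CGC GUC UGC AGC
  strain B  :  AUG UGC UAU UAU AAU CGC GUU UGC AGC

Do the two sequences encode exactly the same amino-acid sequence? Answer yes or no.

Codon 1: AUG Met / AUG Met — identical.
Codon 2: UGC Cys / UGC Cys — identical.
Codon 3: UAU Tyr / UAU Tyr — identical.
Codon 4: UAC Tyr / UAU Tyr — synonymous.
Codon 5: AAC Asn / AAU Asn — synonymous.
Codon 6: CGC Arg / CGC Arg — identical.
Codon 7: GUC Val / GUU Val — synonymous.
Codon 8: UGC Cys / UGC Cys — identical.
Codon 9: AGC Ser / AGC Ser — identical.
Nonsynonymous differences: 0 → same protein.

yes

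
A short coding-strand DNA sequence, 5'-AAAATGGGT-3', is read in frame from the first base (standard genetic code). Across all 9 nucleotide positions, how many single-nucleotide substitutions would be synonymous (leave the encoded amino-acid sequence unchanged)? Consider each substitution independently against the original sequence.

Codon 1 (AAA, Lys): 1 synonymous substitution.
Codon 2 (ATG, Met): 0 synonymous substitutions.
Codon 3 (GGT, Gly): 3 synonymous substitutions.
Total: 1 + 0 + 3 = 4.

4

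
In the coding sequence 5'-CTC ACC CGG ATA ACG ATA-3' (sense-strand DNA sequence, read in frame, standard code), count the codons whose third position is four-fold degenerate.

Codon 1 CTC (Leu): third position 4-fold.
Codon 2 ACC (Thr): third position 4-fold.
Codon 3 CGG (Arg): third position 4-fold.
Codon 4 ATA (Ile): third position 3-fold.
Codon 5 ACG (Thr): third position 4-fold.
Codon 6 ATA (Ile): third position 3-fold.
Four-fold degenerate third positions: 4.

4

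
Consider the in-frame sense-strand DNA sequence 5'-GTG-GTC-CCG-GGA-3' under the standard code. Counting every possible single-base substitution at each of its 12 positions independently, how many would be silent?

12

Codon 1 (GTG, Val): 3 synonymous substitutions.
Codon 2 (GTC, Val): 3 synonymous substitutions.
Codon 3 (CCG, Pro): 3 synonymous substitutions.
Codon 4 (GGA, Gly): 3 synonymous substitutions.
Total: 3 + 3 + 3 + 3 = 12.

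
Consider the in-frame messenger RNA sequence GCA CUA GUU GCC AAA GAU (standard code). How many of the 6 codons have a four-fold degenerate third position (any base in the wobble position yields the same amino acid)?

Codon 1 GCA (Ala): third position 4-fold.
Codon 2 CUA (Leu): third position 4-fold.
Codon 3 GUU (Val): third position 4-fold.
Codon 4 GCC (Ala): third position 4-fold.
Codon 5 AAA (Lys): third position 2-fold.
Codon 6 GAU (Asp): third position 2-fold.
Four-fold degenerate third positions: 4.

4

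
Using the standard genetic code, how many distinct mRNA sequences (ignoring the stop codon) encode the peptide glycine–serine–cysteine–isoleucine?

144

Gly: 4 codons.
Ser: 6 codons.
Cys: 2 codons.
Ile: 3 codons.
4 × 6 × 2 × 3 = 144.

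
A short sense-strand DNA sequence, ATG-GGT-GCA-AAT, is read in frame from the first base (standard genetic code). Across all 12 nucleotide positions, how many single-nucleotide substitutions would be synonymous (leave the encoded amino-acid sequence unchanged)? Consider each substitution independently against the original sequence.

7

Codon 1 (ATG, Met): 0 synonymous substitutions.
Codon 2 (GGT, Gly): 3 synonymous substitutions.
Codon 3 (GCA, Ala): 3 synonymous substitutions.
Codon 4 (AAT, Asn): 1 synonymous substitution.
Total: 0 + 3 + 3 + 1 = 7.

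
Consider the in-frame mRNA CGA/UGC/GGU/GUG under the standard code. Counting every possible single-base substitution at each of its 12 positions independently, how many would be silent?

Codon 1 (CGA, Arg): 4 synonymous substitutions.
Codon 2 (UGC, Cys): 1 synonymous substitution.
Codon 3 (GGU, Gly): 3 synonymous substitutions.
Codon 4 (GUG, Val): 3 synonymous substitutions.
Total: 4 + 1 + 3 + 3 = 11.

11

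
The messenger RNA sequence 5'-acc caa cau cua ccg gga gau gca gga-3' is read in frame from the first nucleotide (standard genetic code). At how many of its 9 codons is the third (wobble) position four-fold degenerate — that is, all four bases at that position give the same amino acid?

Codon 1 ACC (Thr): third position 4-fold.
Codon 2 CAA (Gln): third position 2-fold.
Codon 3 CAU (His): third position 2-fold.
Codon 4 CUA (Leu): third position 4-fold.
Codon 5 CCG (Pro): third position 4-fold.
Codon 6 GGA (Gly): third position 4-fold.
Codon 7 GAU (Asp): third position 2-fold.
Codon 8 GCA (Ala): third position 4-fold.
Codon 9 GGA (Gly): third position 4-fold.
Four-fold degenerate third positions: 6.

6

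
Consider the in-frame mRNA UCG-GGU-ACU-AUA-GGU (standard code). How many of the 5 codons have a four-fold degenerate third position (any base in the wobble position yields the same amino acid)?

4

Codon 1 UCG (Ser): third position 4-fold.
Codon 2 GGU (Gly): third position 4-fold.
Codon 3 ACU (Thr): third position 4-fold.
Codon 4 AUA (Ile): third position 3-fold.
Codon 5 GGU (Gly): third position 4-fold.
Four-fold degenerate third positions: 4.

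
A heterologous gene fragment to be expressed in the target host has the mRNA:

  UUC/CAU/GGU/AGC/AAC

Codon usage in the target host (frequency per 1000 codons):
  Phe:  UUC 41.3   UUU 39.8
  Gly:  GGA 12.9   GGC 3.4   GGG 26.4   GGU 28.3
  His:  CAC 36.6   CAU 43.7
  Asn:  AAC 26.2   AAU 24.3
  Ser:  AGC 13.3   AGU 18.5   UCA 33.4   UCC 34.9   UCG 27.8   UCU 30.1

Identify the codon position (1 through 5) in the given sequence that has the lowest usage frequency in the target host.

4

Codon 1 UUC (Phe): 41.3 per 1000.
Codon 2 CAU (His): 43.7 per 1000.
Codon 3 GGU (Gly): 28.3 per 1000.
Codon 4 AGC (Ser): 13.3 per 1000.
Codon 5 AAC (Asn): 26.2 per 1000.
Lowest frequency is 13.3 at codon 4.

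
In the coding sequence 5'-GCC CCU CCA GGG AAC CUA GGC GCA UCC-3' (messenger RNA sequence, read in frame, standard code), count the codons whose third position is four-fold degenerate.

8

Codon 1 GCC (Ala): third position 4-fold.
Codon 2 CCU (Pro): third position 4-fold.
Codon 3 CCA (Pro): third position 4-fold.
Codon 4 GGG (Gly): third position 4-fold.
Codon 5 AAC (Asn): third position 2-fold.
Codon 6 CUA (Leu): third position 4-fold.
Codon 7 GGC (Gly): third position 4-fold.
Codon 8 GCA (Ala): third position 4-fold.
Codon 9 UCC (Ser): third position 4-fold.
Four-fold degenerate third positions: 8.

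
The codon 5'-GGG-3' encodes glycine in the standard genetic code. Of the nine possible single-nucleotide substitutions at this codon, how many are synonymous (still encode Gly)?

Position 1: none → 0 synonymous.
Position 2: none → 0 synonymous.
Position 3: GGU, GGC, GGA → 3 synonymous.
Total: 0 + 0 + 3 = 3.

3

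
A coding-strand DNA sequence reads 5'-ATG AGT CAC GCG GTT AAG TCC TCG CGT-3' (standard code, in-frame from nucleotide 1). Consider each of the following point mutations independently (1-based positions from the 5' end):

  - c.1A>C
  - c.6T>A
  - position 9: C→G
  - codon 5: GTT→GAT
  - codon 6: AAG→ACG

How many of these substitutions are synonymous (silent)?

0

Codon 1: ATG (Met) → CTG (Leu) — missense.
Codon 2: AGT (Ser) → AGA (Arg) — missense.
Codon 3: CAC (His) → CAG (Gln) — missense.
Codon 5: GTT (Val) → GAT (Asp) — missense.
Codon 6: AAG (Lys) → ACG (Thr) — missense.
Synonymous: 0 of 5.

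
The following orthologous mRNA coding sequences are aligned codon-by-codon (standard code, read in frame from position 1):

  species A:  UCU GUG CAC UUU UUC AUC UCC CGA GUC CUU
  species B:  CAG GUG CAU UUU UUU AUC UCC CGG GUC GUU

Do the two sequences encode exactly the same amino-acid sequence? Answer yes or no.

Codon 1: UCU Ser / CAG Gln — nonsynonymous.
Codon 2: GUG Val / GUG Val — identical.
Codon 3: CAC His / CAU His — synonymous.
Codon 4: UUU Phe / UUU Phe — identical.
Codon 5: UUC Phe / UUU Phe — synonymous.
Codon 6: AUC Ile / AUC Ile — identical.
Codon 7: UCC Ser / UCC Ser — identical.
Codon 8: CGA Arg / CGG Arg — synonymous.
Codon 9: GUC Val / GUC Val — identical.
Codon 10: CUU Leu / GUU Val — nonsynonymous.
Nonsynonymous differences: 2 → different protein.

no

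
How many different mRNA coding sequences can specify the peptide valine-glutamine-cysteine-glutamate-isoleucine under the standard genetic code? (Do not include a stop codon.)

Val: 4 codons.
Gln: 2 codons.
Cys: 2 codons.
Glu: 2 codons.
Ile: 3 codons.
4 × 2 × 2 × 2 × 3 = 96.

96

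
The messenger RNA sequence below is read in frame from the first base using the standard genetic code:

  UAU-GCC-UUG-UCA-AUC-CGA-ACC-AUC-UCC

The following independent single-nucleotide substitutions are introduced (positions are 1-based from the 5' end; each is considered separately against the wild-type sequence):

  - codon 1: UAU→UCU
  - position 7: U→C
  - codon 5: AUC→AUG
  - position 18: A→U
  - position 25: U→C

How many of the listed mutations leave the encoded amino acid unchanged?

2

Codon 1: UAU (Tyr) → UCU (Ser) — missense.
Codon 3: UUG (Leu) → CUG (Leu) — synonymous.
Codon 5: AUC (Ile) → AUG (Met) — missense.
Codon 6: CGA (Arg) → CGU (Arg) — synonymous.
Codon 9: UCC (Ser) → CCC (Pro) — missense.
Synonymous: 2 of 5.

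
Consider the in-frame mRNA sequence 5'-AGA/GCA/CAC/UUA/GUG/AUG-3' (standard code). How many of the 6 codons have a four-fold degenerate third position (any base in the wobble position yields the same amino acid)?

2

Codon 1 AGA (Arg): third position 2-fold.
Codon 2 GCA (Ala): third position 4-fold.
Codon 3 CAC (His): third position 2-fold.
Codon 4 UUA (Leu): third position 2-fold.
Codon 5 GUG (Val): third position 4-fold.
Codon 6 AUG (Met): third position 1-fold.
Four-fold degenerate third positions: 2.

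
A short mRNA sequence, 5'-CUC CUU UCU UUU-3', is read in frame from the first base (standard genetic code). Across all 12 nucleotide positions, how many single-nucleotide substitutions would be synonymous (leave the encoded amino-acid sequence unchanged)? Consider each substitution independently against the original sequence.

10

Codon 1 (CUC, Leu): 3 synonymous substitutions.
Codon 2 (CUU, Leu): 3 synonymous substitutions.
Codon 3 (UCU, Ser): 3 synonymous substitutions.
Codon 4 (UUU, Phe): 1 synonymous substitution.
Total: 3 + 3 + 3 + 1 = 10.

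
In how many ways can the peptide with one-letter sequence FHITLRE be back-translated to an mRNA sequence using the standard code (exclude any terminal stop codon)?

3456

Phe: 2 codons.
His: 2 codons.
Ile: 3 codons.
Thr: 4 codons.
Leu: 6 codons.
Arg: 6 codons.
Glu: 2 codons.
2 × 2 × 3 × 4 × 6 × 6 × 2 = 3456.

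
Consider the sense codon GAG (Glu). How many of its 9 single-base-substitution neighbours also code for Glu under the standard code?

Position 1: none → 0 synonymous.
Position 2: none → 0 synonymous.
Position 3: GAA → 1 synonymous.
Total: 0 + 0 + 1 = 1.

1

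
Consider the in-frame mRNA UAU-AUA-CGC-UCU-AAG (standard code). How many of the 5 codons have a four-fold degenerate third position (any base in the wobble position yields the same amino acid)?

Codon 1 UAU (Tyr): third position 2-fold.
Codon 2 AUA (Ile): third position 3-fold.
Codon 3 CGC (Arg): third position 4-fold.
Codon 4 UCU (Ser): third position 4-fold.
Codon 5 AAG (Lys): third position 2-fold.
Four-fold degenerate third positions: 2.

2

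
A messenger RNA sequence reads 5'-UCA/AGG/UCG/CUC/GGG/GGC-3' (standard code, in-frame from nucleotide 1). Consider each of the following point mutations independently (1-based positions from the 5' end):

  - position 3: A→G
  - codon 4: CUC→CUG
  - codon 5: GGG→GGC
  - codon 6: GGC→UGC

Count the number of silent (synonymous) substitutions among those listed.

3

Codon 1: UCA (Ser) → UCG (Ser) — synonymous.
Codon 4: CUC (Leu) → CUG (Leu) — synonymous.
Codon 5: GGG (Gly) → GGC (Gly) — synonymous.
Codon 6: GGC (Gly) → UGC (Cys) — missense.
Synonymous: 3 of 4.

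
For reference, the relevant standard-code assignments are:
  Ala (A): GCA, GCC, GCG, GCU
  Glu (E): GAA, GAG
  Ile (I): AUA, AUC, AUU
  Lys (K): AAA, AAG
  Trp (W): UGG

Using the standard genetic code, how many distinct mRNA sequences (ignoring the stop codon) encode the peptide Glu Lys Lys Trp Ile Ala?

96

Glu: 2 codons.
Lys: 2 codons.
Lys: 2 codons.
Trp: 1 codon.
Ile: 3 codons.
Ala: 4 codons.
2 × 2 × 2 × 1 × 3 × 4 = 96.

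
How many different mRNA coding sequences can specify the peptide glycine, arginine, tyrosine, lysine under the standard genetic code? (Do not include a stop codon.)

96

Gly: 4 codons.
Arg: 6 codons.
Tyr: 2 codons.
Lys: 2 codons.
4 × 6 × 2 × 2 = 96.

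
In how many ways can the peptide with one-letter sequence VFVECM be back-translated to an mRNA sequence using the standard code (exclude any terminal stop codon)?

Val: 4 codons.
Phe: 2 codons.
Val: 4 codons.
Glu: 2 codons.
Cys: 2 codons.
Met: 1 codon.
4 × 2 × 4 × 2 × 2 × 1 = 128.

128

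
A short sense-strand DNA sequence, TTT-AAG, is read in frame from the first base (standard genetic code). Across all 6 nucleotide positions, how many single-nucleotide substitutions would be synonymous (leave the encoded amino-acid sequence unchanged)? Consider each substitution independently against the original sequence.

2

Codon 1 (TTT, Phe): 1 synonymous substitution.
Codon 2 (AAG, Lys): 1 synonymous substitution.
Total: 1 + 1 = 2.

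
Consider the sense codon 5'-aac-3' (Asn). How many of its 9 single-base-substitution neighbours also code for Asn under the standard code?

Position 1: none → 0 synonymous.
Position 2: none → 0 synonymous.
Position 3: AAT → 1 synonymous.
Total: 0 + 0 + 1 = 1.

1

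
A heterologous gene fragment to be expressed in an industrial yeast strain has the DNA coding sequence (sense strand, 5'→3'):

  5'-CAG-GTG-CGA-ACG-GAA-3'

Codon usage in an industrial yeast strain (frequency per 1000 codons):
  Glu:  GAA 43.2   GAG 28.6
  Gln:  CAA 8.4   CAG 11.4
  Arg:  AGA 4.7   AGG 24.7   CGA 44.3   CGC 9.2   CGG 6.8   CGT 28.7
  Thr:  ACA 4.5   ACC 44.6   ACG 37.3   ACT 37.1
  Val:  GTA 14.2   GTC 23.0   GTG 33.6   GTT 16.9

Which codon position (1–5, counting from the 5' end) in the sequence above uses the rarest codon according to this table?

1

Codon 1 CAG (Gln): 11.4 per 1000.
Codon 2 GTG (Val): 33.6 per 1000.
Codon 3 CGA (Arg): 44.3 per 1000.
Codon 4 ACG (Thr): 37.3 per 1000.
Codon 5 GAA (Glu): 43.2 per 1000.
Lowest frequency is 11.4 at codon 1.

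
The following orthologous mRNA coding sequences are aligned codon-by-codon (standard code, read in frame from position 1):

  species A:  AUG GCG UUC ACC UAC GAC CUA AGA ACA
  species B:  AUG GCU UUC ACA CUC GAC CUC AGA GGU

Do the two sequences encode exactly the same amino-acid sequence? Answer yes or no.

Codon 1: AUG Met / AUG Met — identical.
Codon 2: GCG Ala / GCU Ala — synonymous.
Codon 3: UUC Phe / UUC Phe — identical.
Codon 4: ACC Thr / ACA Thr — synonymous.
Codon 5: UAC Tyr / CUC Leu — nonsynonymous.
Codon 6: GAC Asp / GAC Asp — identical.
Codon 7: CUA Leu / CUC Leu — synonymous.
Codon 8: AGA Arg / AGA Arg — identical.
Codon 9: ACA Thr / GGU Gly — nonsynonymous.
Nonsynonymous differences: 2 → different protein.

no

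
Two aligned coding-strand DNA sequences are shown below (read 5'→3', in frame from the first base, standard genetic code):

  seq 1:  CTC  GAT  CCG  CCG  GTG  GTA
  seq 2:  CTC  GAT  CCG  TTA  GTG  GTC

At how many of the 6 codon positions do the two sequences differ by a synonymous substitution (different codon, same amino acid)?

Codon 1: CTC Leu / CTC Leu — identical.
Codon 2: GAT Asp / GAT Asp — identical.
Codon 3: CCG Pro / CCG Pro — identical.
Codon 4: CCG Pro / TTA Leu — nonsynonymous.
Codon 5: GTG Val / GTG Val — identical.
Codon 6: GTA Val / GTC Val — synonymous.
Synonymous differences: 1.

1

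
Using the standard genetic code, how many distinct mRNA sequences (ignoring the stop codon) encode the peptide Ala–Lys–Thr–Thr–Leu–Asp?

Ala: 4 codons.
Lys: 2 codons.
Thr: 4 codons.
Thr: 4 codons.
Leu: 6 codons.
Asp: 2 codons.
4 × 2 × 4 × 4 × 6 × 2 = 1536.

1536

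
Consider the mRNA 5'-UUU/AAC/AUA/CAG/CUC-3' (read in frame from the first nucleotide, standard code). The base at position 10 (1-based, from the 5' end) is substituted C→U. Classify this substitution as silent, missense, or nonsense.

nonsense

Position 10 falls in codon 4: CAG → Gln.
After the substitution the codon is UAG → Stop.
The new codon is a stop codon, so this is a nonsense mutation.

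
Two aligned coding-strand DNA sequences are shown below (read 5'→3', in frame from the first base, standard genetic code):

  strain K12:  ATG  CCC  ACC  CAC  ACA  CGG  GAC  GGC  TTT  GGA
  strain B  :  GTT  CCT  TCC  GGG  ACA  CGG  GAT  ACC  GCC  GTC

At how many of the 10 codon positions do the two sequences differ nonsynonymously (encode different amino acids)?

6

Codon 1: ATG Met / GTT Val — nonsynonymous.
Codon 2: CCC Pro / CCT Pro — synonymous.
Codon 3: ACC Thr / TCC Ser — nonsynonymous.
Codon 4: CAC His / GGG Gly — nonsynonymous.
Codon 5: ACA Thr / ACA Thr — identical.
Codon 6: CGG Arg / CGG Arg — identical.
Codon 7: GAC Asp / GAT Asp — synonymous.
Codon 8: GGC Gly / ACC Thr — nonsynonymous.
Codon 9: TTT Phe / GCC Ala — nonsynonymous.
Codon 10: GGA Gly / GTC Val — nonsynonymous.
Nonsynonymous differences: 6.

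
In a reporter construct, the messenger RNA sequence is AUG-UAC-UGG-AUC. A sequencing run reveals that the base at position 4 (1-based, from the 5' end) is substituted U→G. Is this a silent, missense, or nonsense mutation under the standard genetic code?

missense

Position 4 falls in codon 2: UAC → Tyr.
After the substitution the codon is GAC → Asp.
Tyr ≠ Asp, so this is a missense mutation.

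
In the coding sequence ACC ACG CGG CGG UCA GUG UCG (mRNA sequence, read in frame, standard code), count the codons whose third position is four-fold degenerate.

Codon 1 ACC (Thr): third position 4-fold.
Codon 2 ACG (Thr): third position 4-fold.
Codon 3 CGG (Arg): third position 4-fold.
Codon 4 CGG (Arg): third position 4-fold.
Codon 5 UCA (Ser): third position 4-fold.
Codon 6 GUG (Val): third position 4-fold.
Codon 7 UCG (Ser): third position 4-fold.
Four-fold degenerate third positions: 7.

7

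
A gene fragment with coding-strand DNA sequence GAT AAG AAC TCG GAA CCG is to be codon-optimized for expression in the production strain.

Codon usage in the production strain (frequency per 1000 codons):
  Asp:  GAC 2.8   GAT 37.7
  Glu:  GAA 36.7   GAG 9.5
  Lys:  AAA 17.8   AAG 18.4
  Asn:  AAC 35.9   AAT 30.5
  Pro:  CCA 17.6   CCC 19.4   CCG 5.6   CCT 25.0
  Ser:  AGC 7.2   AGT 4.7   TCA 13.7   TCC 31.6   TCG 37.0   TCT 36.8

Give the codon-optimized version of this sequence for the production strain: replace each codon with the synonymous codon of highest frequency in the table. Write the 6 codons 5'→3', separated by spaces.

Codon 1 (Asp): best is GAT at 37.7.
Codon 2 (Lys): best is AAG at 18.4.
Codon 3 (Asn): best is AAC at 35.9.
Codon 4 (Ser): best is TCG at 37.0.
Codon 5 (Glu): best is GAA at 36.7.
Codon 6 (Pro): best is CCT at 25.0.

GAT AAG AAC TCG GAA CCT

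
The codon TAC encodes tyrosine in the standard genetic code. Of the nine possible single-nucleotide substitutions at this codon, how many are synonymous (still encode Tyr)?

Position 1: none → 0 synonymous.
Position 2: none → 0 synonymous.
Position 3: TAT → 1 synonymous.
Total: 0 + 0 + 1 = 1.

1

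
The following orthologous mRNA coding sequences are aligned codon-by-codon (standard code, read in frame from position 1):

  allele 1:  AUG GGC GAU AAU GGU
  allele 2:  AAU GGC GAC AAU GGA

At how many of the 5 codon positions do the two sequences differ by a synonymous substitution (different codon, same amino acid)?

2

Codon 1: AUG Met / AAU Asn — nonsynonymous.
Codon 2: GGC Gly / GGC Gly — identical.
Codon 3: GAU Asp / GAC Asp — synonymous.
Codon 4: AAU Asn / AAU Asn — identical.
Codon 5: GGU Gly / GGA Gly — synonymous.
Synonymous differences: 2.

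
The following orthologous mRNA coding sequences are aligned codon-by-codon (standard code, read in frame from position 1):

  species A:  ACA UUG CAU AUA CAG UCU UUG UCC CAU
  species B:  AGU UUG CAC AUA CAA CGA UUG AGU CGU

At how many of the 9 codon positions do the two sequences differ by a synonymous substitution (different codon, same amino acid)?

3

Codon 1: ACA Thr / AGU Ser — nonsynonymous.
Codon 2: UUG Leu / UUG Leu — identical.
Codon 3: CAU His / CAC His — synonymous.
Codon 4: AUA Ile / AUA Ile — identical.
Codon 5: CAG Gln / CAA Gln — synonymous.
Codon 6: UCU Ser / CGA Arg — nonsynonymous.
Codon 7: UUG Leu / UUG Leu — identical.
Codon 8: UCC Ser / AGU Ser — synonymous.
Codon 9: CAU His / CGU Arg — nonsynonymous.
Synonymous differences: 3.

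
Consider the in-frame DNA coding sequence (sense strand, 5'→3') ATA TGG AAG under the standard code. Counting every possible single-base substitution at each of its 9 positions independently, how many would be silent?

3

Codon 1 (ATA, Ile): 2 synonymous substitutions.
Codon 2 (TGG, Trp): 0 synonymous substitutions.
Codon 3 (AAG, Lys): 1 synonymous substitution.
Total: 2 + 0 + 1 = 3.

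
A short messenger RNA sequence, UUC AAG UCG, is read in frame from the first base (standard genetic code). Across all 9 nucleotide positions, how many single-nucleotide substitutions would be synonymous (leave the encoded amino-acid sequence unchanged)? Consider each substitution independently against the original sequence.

5

Codon 1 (UUC, Phe): 1 synonymous substitution.
Codon 2 (AAG, Lys): 1 synonymous substitution.
Codon 3 (UCG, Ser): 3 synonymous substitutions.
Total: 1 + 1 + 3 = 5.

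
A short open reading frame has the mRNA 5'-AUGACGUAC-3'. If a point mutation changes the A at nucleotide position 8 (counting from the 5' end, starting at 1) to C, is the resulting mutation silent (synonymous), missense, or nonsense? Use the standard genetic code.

missense

Position 8 falls in codon 3: UAC → Tyr.
After the substitution the codon is UCC → Ser.
Tyr ≠ Ser, so this is a missense mutation.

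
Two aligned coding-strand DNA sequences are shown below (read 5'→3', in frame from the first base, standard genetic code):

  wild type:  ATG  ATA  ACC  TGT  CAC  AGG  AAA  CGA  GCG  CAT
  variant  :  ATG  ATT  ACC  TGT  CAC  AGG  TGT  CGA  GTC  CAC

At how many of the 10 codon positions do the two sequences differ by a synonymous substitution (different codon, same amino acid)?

2

Codon 1: ATG Met / ATG Met — identical.
Codon 2: ATA Ile / ATT Ile — synonymous.
Codon 3: ACC Thr / ACC Thr — identical.
Codon 4: TGT Cys / TGT Cys — identical.
Codon 5: CAC His / CAC His — identical.
Codon 6: AGG Arg / AGG Arg — identical.
Codon 7: AAA Lys / TGT Cys — nonsynonymous.
Codon 8: CGA Arg / CGA Arg — identical.
Codon 9: GCG Ala / GTC Val — nonsynonymous.
Codon 10: CAT His / CAC His — synonymous.
Synonymous differences: 2.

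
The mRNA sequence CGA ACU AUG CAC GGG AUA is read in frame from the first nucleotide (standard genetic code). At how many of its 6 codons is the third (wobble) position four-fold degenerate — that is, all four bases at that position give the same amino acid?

Codon 1 CGA (Arg): third position 4-fold.
Codon 2 ACU (Thr): third position 4-fold.
Codon 3 AUG (Met): third position 1-fold.
Codon 4 CAC (His): third position 2-fold.
Codon 5 GGG (Gly): third position 4-fold.
Codon 6 AUA (Ile): third position 3-fold.
Four-fold degenerate third positions: 3.

3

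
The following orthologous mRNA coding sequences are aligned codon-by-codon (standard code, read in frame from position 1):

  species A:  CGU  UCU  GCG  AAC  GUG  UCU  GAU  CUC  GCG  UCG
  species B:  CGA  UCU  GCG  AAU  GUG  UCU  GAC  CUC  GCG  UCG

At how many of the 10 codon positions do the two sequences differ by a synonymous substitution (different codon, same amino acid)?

Codon 1: CGU Arg / CGA Arg — synonymous.
Codon 2: UCU Ser / UCU Ser — identical.
Codon 3: GCG Ala / GCG Ala — identical.
Codon 4: AAC Asn / AAU Asn — synonymous.
Codon 5: GUG Val / GUG Val — identical.
Codon 6: UCU Ser / UCU Ser — identical.
Codon 7: GAU Asp / GAC Asp — synonymous.
Codon 8: CUC Leu / CUC Leu — identical.
Codon 9: GCG Ala / GCG Ala — identical.
Codon 10: UCG Ser / UCG Ser — identical.
Synonymous differences: 3.

3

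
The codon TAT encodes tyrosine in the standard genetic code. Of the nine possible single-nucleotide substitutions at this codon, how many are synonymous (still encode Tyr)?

1

Position 1: none → 0 synonymous.
Position 2: none → 0 synonymous.
Position 3: TAC → 1 synonymous.
Total: 0 + 0 + 1 = 1.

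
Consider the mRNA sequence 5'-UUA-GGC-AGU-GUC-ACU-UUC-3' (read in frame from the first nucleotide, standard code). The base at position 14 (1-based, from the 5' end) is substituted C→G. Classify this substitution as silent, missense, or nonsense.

missense

Position 14 falls in codon 5: ACU → Thr.
After the substitution the codon is AGU → Ser.
Thr ≠ Ser, so this is a missense mutation.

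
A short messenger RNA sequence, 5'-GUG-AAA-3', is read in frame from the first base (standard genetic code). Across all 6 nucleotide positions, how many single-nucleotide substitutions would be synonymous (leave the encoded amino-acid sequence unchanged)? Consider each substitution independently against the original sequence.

Codon 1 (GUG, Val): 3 synonymous substitutions.
Codon 2 (AAA, Lys): 1 synonymous substitution.
Total: 3 + 1 = 4.

4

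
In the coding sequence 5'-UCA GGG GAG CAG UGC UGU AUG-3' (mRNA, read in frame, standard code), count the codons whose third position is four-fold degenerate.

2

Codon 1 UCA (Ser): third position 4-fold.
Codon 2 GGG (Gly): third position 4-fold.
Codon 3 GAG (Glu): third position 2-fold.
Codon 4 CAG (Gln): third position 2-fold.
Codon 5 UGC (Cys): third position 2-fold.
Codon 6 UGU (Cys): third position 2-fold.
Codon 7 AUG (Met): third position 1-fold.
Four-fold degenerate third positions: 2.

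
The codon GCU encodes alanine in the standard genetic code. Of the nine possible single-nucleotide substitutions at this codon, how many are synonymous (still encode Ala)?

Position 1: none → 0 synonymous.
Position 2: none → 0 synonymous.
Position 3: GCC, GCA, GCG → 3 synonymous.
Total: 0 + 0 + 3 = 3.

3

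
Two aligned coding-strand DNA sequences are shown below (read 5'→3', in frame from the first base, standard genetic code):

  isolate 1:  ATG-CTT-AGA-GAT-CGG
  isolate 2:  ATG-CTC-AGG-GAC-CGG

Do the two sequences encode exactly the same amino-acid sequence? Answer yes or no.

yes

Codon 1: ATG Met / ATG Met — identical.
Codon 2: CTT Leu / CTC Leu — synonymous.
Codon 3: AGA Arg / AGG Arg — synonymous.
Codon 4: GAT Asp / GAC Asp — synonymous.
Codon 5: CGG Arg / CGG Arg — identical.
Nonsynonymous differences: 0 → same protein.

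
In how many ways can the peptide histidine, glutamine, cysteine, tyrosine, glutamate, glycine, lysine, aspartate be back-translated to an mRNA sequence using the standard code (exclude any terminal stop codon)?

512

His: 2 codons.
Gln: 2 codons.
Cys: 2 codons.
Tyr: 2 codons.
Glu: 2 codons.
Gly: 4 codons.
Lys: 2 codons.
Asp: 2 codons.
2 × 2 × 2 × 2 × 2 × 4 × 2 × 2 = 512.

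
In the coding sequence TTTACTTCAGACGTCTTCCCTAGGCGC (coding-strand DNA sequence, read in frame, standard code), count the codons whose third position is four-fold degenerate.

5

Codon 1 TTT (Phe): third position 2-fold.
Codon 2 ACT (Thr): third position 4-fold.
Codon 3 TCA (Ser): third position 4-fold.
Codon 4 GAC (Asp): third position 2-fold.
Codon 5 GTC (Val): third position 4-fold.
Codon 6 TTC (Phe): third position 2-fold.
Codon 7 CCT (Pro): third position 4-fold.
Codon 8 AGG (Arg): third position 2-fold.
Codon 9 CGC (Arg): third position 4-fold.
Four-fold degenerate third positions: 5.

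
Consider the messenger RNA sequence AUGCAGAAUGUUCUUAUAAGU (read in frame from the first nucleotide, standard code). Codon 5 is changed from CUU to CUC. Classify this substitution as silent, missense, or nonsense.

silent

Position 15 falls in codon 5: CUU → Leu.
After the substitution the codon is CUC → Leu.
Both encode Leu, so the change is synonymous.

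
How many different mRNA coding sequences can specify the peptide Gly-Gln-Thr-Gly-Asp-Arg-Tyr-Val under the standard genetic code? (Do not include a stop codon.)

12288

Gly: 4 codons.
Gln: 2 codons.
Thr: 4 codons.
Gly: 4 codons.
Asp: 2 codons.
Arg: 6 codons.
Tyr: 2 codons.
Val: 4 codons.
4 × 2 × 4 × 4 × 2 × 6 × 2 × 4 = 12288.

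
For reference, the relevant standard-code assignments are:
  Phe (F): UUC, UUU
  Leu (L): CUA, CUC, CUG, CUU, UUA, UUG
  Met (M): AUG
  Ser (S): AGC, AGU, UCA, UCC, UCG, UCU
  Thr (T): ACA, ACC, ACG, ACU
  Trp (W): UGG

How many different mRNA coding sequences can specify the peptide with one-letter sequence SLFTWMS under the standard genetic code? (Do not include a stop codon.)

1728

Ser: 6 codons.
Leu: 6 codons.
Phe: 2 codons.
Thr: 4 codons.
Trp: 1 codon.
Met: 1 codon.
Ser: 6 codons.
6 × 6 × 2 × 4 × 1 × 1 × 6 = 1728.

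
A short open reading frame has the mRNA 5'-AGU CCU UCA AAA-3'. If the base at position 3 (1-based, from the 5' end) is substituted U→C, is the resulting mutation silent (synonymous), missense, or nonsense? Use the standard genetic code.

silent

Position 3 falls in codon 1: AGU → Ser.
After the substitution the codon is AGC → Ser.
Both encode Ser, so the change is synonymous.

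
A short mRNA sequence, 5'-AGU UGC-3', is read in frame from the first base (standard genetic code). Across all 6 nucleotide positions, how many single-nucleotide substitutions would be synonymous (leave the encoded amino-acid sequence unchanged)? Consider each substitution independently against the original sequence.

Codon 1 (AGU, Ser): 1 synonymous substitution.
Codon 2 (UGC, Cys): 1 synonymous substitution.
Total: 1 + 1 = 2.

2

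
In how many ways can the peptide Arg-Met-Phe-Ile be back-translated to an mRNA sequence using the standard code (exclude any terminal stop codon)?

Arg: 6 codons.
Met: 1 codon.
Phe: 2 codons.
Ile: 3 codons.
6 × 1 × 2 × 3 = 36.

36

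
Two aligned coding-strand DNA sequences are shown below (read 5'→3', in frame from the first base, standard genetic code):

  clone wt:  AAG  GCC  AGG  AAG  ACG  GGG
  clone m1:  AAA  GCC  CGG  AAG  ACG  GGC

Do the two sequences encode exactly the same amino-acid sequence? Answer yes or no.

yes

Codon 1: AAG Lys / AAA Lys — synonymous.
Codon 2: GCC Ala / GCC Ala — identical.
Codon 3: AGG Arg / CGG Arg — synonymous.
Codon 4: AAG Lys / AAG Lys — identical.
Codon 5: ACG Thr / ACG Thr — identical.
Codon 6: GGG Gly / GGC Gly — synonymous.
Nonsynonymous differences: 0 → same protein.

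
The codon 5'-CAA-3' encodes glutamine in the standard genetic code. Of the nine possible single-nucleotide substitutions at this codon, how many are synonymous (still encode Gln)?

1

Position 1: none → 0 synonymous.
Position 2: none → 0 synonymous.
Position 3: CAG → 1 synonymous.
Total: 0 + 0 + 1 = 1.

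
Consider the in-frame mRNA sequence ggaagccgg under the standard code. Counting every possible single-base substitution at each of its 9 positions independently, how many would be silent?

8

Codon 1 (GGA, Gly): 3 synonymous substitutions.
Codon 2 (AGC, Ser): 1 synonymous substitution.
Codon 3 (CGG, Arg): 4 synonymous substitutions.
Total: 3 + 1 + 4 = 8.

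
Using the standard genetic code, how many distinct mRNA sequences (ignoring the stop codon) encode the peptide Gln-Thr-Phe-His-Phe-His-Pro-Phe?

Gln: 2 codons.
Thr: 4 codons.
Phe: 2 codons.
His: 2 codons.
Phe: 2 codons.
His: 2 codons.
Pro: 4 codons.
Phe: 2 codons.
2 × 4 × 2 × 2 × 2 × 2 × 4 × 2 = 1024.

1024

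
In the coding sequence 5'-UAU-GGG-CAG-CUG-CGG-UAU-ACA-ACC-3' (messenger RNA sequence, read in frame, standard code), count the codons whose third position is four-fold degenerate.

Codon 1 UAU (Tyr): third position 2-fold.
Codon 2 GGG (Gly): third position 4-fold.
Codon 3 CAG (Gln): third position 2-fold.
Codon 4 CUG (Leu): third position 4-fold.
Codon 5 CGG (Arg): third position 4-fold.
Codon 6 UAU (Tyr): third position 2-fold.
Codon 7 ACA (Thr): third position 4-fold.
Codon 8 ACC (Thr): third position 4-fold.
Four-fold degenerate third positions: 5.

5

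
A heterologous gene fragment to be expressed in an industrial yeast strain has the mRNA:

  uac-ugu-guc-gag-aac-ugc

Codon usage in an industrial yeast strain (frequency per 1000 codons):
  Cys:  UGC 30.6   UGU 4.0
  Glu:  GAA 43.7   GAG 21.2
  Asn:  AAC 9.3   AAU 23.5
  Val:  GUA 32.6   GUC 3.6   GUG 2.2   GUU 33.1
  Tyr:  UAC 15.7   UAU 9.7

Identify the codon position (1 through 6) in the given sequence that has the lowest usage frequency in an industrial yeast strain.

3

Codon 1 UAC (Tyr): 15.7 per 1000.
Codon 2 UGU (Cys): 4.0 per 1000.
Codon 3 GUC (Val): 3.6 per 1000.
Codon 4 GAG (Glu): 21.2 per 1000.
Codon 5 AAC (Asn): 9.3 per 1000.
Codon 6 UGC (Cys): 30.6 per 1000.
Lowest frequency is 3.6 at codon 3.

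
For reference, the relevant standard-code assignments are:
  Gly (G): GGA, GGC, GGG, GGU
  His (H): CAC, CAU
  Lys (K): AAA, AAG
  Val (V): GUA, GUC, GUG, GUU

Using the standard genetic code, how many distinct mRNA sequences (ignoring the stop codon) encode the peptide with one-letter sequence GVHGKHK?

1024

Gly: 4 codons.
Val: 4 codons.
His: 2 codons.
Gly: 4 codons.
Lys: 2 codons.
His: 2 codons.
Lys: 2 codons.
4 × 4 × 2 × 4 × 2 × 2 × 2 = 1024.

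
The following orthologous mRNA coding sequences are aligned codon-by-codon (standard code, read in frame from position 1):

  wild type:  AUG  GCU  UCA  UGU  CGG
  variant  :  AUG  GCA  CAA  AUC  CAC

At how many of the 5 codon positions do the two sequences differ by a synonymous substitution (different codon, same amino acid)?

1

Codon 1: AUG Met / AUG Met — identical.
Codon 2: GCU Ala / GCA Ala — synonymous.
Codon 3: UCA Ser / CAA Gln — nonsynonymous.
Codon 4: UGU Cys / AUC Ile — nonsynonymous.
Codon 5: CGG Arg / CAC His — nonsynonymous.
Synonymous differences: 1.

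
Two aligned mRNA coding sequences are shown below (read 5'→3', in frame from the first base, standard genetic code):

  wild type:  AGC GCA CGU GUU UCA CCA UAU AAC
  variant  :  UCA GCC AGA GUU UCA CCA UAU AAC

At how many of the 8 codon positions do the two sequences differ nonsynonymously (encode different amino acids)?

0

Codon 1: AGC Ser / UCA Ser — synonymous.
Codon 2: GCA Ala / GCC Ala — synonymous.
Codon 3: CGU Arg / AGA Arg — synonymous.
Codon 4: GUU Val / GUU Val — identical.
Codon 5: UCA Ser / UCA Ser — identical.
Codon 6: CCA Pro / CCA Pro — identical.
Codon 7: UAU Tyr / UAU Tyr — identical.
Codon 8: AAC Asn / AAC Asn — identical.
Nonsynonymous differences: 0.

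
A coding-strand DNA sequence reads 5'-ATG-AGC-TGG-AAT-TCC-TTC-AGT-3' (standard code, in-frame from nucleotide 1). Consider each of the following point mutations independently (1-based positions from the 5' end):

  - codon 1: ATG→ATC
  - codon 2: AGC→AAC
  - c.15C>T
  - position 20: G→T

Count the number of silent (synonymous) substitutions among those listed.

1

Codon 1: ATG (Met) → ATC (Ile) — missense.
Codon 2: AGC (Ser) → AAC (Asn) — missense.
Codon 5: TCC (Ser) → TCT (Ser) — synonymous.
Codon 7: AGT (Ser) → ATT (Ile) — missense.
Synonymous: 1 of 4.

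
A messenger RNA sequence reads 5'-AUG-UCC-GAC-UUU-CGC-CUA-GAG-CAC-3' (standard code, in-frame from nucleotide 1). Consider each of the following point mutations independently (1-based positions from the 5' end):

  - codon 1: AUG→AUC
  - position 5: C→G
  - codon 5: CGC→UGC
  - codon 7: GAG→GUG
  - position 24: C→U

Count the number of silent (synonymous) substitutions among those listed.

Codon 1: AUG (Met) → AUC (Ile) — missense.
Codon 2: UCC (Ser) → UGC (Cys) — missense.
Codon 5: CGC (Arg) → UGC (Cys) — missense.
Codon 7: GAG (Glu) → GUG (Val) — missense.
Codon 8: CAC (His) → CAU (His) — synonymous.
Synonymous: 1 of 5.

1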